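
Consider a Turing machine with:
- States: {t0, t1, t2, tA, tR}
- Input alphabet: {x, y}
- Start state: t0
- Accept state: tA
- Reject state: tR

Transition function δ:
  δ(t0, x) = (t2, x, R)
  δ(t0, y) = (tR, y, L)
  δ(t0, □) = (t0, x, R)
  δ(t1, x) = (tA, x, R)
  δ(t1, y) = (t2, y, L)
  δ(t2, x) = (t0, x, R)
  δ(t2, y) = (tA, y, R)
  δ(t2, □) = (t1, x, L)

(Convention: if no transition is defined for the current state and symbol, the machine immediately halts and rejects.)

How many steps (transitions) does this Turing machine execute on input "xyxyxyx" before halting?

Execution trace:
Initial: [t0]xyxyxyx
Step 1: δ(t0, x) = (t2, x, R) → x[t2]yxyxyx
Step 2: δ(t2, y) = (tA, y, R) → xy[tA]xyxyx

The machine reaches the accept state tA and halts.

The machine executed 2 steps before halting.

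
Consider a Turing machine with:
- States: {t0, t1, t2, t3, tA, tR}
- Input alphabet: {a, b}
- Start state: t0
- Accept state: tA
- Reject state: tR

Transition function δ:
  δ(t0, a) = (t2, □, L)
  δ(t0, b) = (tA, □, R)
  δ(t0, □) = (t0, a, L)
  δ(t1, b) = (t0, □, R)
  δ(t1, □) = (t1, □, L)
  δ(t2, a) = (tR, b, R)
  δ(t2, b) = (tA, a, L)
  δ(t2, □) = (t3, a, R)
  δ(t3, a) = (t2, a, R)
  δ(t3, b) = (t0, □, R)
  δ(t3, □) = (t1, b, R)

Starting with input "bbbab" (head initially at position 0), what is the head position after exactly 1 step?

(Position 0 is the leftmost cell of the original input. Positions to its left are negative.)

Execution trace (head position shown):
Step 0: [t0]bbbab  (head at position 0)
Step 1: move right → □[tA]bbab  (head at position 1)

After 1 step, the head is at position 1.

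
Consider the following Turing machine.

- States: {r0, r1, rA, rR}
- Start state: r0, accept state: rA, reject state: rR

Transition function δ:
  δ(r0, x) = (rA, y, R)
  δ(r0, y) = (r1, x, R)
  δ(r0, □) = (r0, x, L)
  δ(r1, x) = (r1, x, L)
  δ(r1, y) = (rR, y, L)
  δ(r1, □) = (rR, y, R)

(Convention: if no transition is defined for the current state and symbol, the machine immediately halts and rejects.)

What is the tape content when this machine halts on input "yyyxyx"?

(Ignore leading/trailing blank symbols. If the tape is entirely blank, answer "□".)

Execution trace:
Initial: [r0]yyyxyx
Step 1: δ(r0, y) = (r1, x, R) → x[r1]yyxyx
Step 2: δ(r1, y) = (rR, y, L) → [rR]xyyxyx

The machine reaches the reject state rR and halts.

Final tape (ignoring leading/trailing blanks): xyyxyx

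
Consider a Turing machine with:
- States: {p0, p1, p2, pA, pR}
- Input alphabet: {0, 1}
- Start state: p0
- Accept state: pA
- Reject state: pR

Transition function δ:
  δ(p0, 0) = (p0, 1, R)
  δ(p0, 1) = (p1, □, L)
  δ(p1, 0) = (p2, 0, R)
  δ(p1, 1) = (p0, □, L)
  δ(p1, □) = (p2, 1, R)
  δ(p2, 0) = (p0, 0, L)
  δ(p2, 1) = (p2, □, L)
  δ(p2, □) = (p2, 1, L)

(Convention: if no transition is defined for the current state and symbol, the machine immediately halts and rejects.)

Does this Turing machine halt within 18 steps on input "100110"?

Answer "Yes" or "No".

Execution trace:
Initial: [p0]100110
Step 1: δ(p0, 1) = (p1, □, L) → [p1]□□00110
Step 2: δ(p1, □) = (p2, 1, R) → 1[p2]□00110
Step 3: δ(p2, □) = (p2, 1, L) → [p2]1100110
Step 4: δ(p2, 1) = (p2, □, L) → [p2]□□100110
Step 5: δ(p2, □) = (p2, 1, L) → [p2]□1□100110
Step 6: δ(p2, □) = (p2, 1, L) → [p2]□11□100110
Step 7: δ(p2, □) = (p2, 1, L) → [p2]□111□100110
Step 8: δ(p2, □) = (p2, 1, L) → [p2]□1111□100110
Step 9: δ(p2, □) = (p2, 1, L) → [p2]□11111□100110
Step 10: δ(p2, □) = (p2, 1, L) → [p2]□111111□100110
Step 11: δ(p2, □) = (p2, 1, L) → [p2]□1111111□100110
Step 12: δ(p2, □) = (p2, 1, L) → [p2]□11111111□100110
Step 13: δ(p2, □) = (p2, 1, L) → [p2]□111111111□100110
Step 14: δ(p2, □) = (p2, 1, L) → [p2]□1111111111□100110
Step 15: δ(p2, □) = (p2, 1, L) → [p2]□11111111111□100110
Step 16: δ(p2, □) = (p2, 1, L) → [p2]□111111111111□100110
Step 17: δ(p2, □) = (p2, 1, L) → [p2]□1111111111111□100110
Step 18: δ(p2, □) = (p2, 1, L) → [p2]□11111111111111□100110

The machine has not reached a halting state after 18 steps.
The machine did not halt within the 18-step bound.

Answer: No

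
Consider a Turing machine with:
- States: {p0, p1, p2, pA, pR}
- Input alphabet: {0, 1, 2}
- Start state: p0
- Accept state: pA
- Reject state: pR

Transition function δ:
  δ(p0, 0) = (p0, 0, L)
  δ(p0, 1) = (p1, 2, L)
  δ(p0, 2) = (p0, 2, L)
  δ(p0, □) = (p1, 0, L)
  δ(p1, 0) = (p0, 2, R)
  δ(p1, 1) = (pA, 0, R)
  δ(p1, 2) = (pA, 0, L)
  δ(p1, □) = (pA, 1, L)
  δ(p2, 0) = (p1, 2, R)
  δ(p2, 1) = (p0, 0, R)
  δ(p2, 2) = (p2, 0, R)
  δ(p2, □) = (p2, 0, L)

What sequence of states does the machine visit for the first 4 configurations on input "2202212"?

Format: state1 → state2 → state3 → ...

Execution trace:
Initial: [p0]2202212
Step 1: δ(p0, 2) = (p0, 2, L) → [p0]□2202212
Step 2: δ(p0, □) = (p1, 0, L) → [p1]□02202212
Step 3: δ(p1, □) = (pA, 1, L) → [pA]□102202212

The machine reaches the accept state pA and halts.

State sequence: p0 → p0 → p1 → pA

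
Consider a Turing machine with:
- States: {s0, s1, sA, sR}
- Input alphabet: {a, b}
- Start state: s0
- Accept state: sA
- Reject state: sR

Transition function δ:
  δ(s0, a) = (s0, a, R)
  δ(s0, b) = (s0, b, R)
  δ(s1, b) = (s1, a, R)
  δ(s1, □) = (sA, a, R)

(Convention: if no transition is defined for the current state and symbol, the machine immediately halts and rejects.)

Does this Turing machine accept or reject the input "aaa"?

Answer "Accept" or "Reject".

Execution trace:
Initial: [s0]aaa
Step 1: δ(s0, a) = (s0, a, R) → a[s0]aa
Step 2: δ(s0, a) = (s0, a, R) → aa[s0]a
Step 3: δ(s0, a) = (s0, a, R) → aaa[s0]□

No transition is defined for δ(s0, □). By convention the machine halts and rejects.

Answer: Reject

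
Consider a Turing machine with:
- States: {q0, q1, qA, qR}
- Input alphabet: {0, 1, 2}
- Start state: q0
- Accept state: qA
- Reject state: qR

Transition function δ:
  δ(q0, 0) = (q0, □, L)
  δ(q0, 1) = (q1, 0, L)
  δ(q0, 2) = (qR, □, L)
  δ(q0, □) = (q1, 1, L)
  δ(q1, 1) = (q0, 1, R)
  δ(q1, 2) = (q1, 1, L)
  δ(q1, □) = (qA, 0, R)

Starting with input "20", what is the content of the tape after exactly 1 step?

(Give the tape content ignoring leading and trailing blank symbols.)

Execution trace:
Initial: [q0]20
Step 1: δ(q0, 2) = (qR, □, L) → [qR]□□0

The machine reaches the reject state qR and halts.

After 1 step, the tape (ignoring leading/trailing blanks) is: 0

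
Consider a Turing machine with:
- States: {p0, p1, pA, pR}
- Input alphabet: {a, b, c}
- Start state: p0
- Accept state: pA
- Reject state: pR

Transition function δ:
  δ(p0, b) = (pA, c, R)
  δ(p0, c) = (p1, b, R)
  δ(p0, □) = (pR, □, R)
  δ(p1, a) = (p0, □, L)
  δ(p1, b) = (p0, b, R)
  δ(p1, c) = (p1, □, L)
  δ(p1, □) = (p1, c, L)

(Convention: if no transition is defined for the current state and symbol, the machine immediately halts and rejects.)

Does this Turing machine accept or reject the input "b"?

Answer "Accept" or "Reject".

Execution trace:
Initial: [p0]b
Step 1: δ(p0, b) = (pA, c, R) → c[pA]□

The machine reaches the accept state pA and halts.

Answer: Accept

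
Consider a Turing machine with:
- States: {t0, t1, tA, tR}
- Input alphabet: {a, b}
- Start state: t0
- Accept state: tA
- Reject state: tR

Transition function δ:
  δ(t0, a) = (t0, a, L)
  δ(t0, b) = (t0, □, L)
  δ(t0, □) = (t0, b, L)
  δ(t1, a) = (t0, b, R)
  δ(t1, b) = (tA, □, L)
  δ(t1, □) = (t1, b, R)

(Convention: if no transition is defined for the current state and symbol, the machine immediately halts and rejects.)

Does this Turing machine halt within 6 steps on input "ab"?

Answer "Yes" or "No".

Execution trace:
Initial: [t0]ab
Step 1: δ(t0, a) = (t0, a, L) → [t0]□ab
Step 2: δ(t0, □) = (t0, b, L) → [t0]□bab
Step 3: δ(t0, □) = (t0, b, L) → [t0]□bbab
Step 4: δ(t0, □) = (t0, b, L) → [t0]□bbbab
Step 5: δ(t0, □) = (t0, b, L) → [t0]□bbbbab
Step 6: δ(t0, □) = (t0, b, L) → [t0]□bbbbbab

The machine has not reached a halting state after 6 steps.
The machine did not halt within the 6-step bound.

Answer: No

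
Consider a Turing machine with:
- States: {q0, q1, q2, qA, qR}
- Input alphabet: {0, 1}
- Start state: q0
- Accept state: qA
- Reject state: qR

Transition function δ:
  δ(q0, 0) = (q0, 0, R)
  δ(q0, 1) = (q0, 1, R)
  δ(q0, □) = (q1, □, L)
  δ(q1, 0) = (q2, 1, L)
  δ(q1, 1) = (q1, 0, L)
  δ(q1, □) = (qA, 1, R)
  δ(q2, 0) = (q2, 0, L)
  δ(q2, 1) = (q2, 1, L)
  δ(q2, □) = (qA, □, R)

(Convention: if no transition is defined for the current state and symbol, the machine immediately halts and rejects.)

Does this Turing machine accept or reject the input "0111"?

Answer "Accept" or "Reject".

Execution trace:
Initial: [q0]0111
Step 1: δ(q0, 0) = (q0, 0, R) → 0[q0]111
Step 2: δ(q0, 1) = (q0, 1, R) → 01[q0]11
Step 3: δ(q0, 1) = (q0, 1, R) → 011[q0]1
Step 4: δ(q0, 1) = (q0, 1, R) → 0111[q0]□
Step 5: δ(q0, □) = (q1, □, L) → 011[q1]1□
Step 6: δ(q1, 1) = (q1, 0, L) → 01[q1]10□
Step 7: δ(q1, 1) = (q1, 0, L) → 0[q1]100□
Step 8: δ(q1, 1) = (q1, 0, L) → [q1]0000□
Step 9: δ(q1, 0) = (q2, 1, L) → [q2]□1000□
Step 10: δ(q2, □) = (qA, □, R) → □[qA]1000□

The machine reaches the accept state qA and halts.

Answer: Accept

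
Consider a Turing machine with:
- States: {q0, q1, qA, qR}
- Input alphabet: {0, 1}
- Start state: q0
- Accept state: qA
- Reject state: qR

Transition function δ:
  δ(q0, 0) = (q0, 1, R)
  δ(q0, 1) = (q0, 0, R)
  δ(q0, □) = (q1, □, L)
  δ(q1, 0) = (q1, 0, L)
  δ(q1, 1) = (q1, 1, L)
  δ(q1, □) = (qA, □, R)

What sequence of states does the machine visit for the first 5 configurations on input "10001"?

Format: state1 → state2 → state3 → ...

Execution trace:
Initial: [q0]10001
Step 1: δ(q0, 1) = (q0, 0, R) → 0[q0]0001
Step 2: δ(q0, 0) = (q0, 1, R) → 01[q0]001
Step 3: δ(q0, 0) = (q0, 1, R) → 011[q0]01
Step 4: δ(q0, 0) = (q0, 1, R) → 0111[q0]1

State sequence: q0 → q0 → q0 → q0 → q0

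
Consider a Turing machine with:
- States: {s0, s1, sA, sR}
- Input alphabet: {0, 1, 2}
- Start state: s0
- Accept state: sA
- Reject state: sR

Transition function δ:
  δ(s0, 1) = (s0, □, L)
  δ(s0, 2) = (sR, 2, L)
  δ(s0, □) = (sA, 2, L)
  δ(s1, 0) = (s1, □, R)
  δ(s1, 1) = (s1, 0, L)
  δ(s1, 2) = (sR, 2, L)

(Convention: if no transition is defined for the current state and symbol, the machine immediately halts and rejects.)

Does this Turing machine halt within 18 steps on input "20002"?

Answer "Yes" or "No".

Execution trace:
Initial: [s0]20002
Step 1: δ(s0, 2) = (sR, 2, L) → [sR]□20002

The machine reaches the reject state sR and halts.
The machine halted after 1 step (within the 18-step bound).

Answer: Yes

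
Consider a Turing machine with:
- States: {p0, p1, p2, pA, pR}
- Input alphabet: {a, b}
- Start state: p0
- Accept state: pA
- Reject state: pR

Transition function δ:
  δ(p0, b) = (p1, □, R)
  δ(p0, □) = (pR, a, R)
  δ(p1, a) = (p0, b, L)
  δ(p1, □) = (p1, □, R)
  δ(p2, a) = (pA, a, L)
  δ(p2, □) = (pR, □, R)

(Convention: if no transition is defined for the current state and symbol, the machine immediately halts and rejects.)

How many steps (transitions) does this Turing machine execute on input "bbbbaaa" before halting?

Execution trace:
Initial: [p0]bbbbaaa
Step 1: δ(p0, b) = (p1, □, R) → □[p1]bbbaaa

No transition is defined for δ(p1, b). By convention the machine halts and rejects.

The machine executed 1 step before halting.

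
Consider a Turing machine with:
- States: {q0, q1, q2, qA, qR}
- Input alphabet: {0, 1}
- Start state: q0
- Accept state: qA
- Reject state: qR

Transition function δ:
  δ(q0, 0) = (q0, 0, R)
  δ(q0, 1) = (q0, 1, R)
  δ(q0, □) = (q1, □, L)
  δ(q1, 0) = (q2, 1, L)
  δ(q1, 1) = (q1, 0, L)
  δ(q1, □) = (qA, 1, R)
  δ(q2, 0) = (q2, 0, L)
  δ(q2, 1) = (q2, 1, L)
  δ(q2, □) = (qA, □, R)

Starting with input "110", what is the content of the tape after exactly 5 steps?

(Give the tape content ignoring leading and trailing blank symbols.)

Execution trace:
Initial: [q0]110
Step 1: δ(q0, 1) = (q0, 1, R) → 1[q0]10
Step 2: δ(q0, 1) = (q0, 1, R) → 11[q0]0
Step 3: δ(q0, 0) = (q0, 0, R) → 110[q0]□
Step 4: δ(q0, □) = (q1, □, L) → 11[q1]0□
Step 5: δ(q1, 0) = (q2, 1, L) → 1[q2]11□

After 5 steps, the tape (ignoring leading/trailing blanks) is: 111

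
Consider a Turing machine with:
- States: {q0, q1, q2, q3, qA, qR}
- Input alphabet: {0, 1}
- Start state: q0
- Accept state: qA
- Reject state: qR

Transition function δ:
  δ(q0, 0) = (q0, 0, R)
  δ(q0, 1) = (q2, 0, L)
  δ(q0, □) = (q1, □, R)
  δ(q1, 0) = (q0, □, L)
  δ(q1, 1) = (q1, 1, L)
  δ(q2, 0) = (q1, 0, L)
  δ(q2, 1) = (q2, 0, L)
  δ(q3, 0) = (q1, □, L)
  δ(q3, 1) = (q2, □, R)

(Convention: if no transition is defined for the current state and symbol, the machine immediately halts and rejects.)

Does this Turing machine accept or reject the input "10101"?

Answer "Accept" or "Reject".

Execution trace:
Initial: [q0]10101
Step 1: δ(q0, 1) = (q2, 0, L) → [q2]□00101

No transition is defined for δ(q2, □). By convention the machine halts and rejects.

Answer: Reject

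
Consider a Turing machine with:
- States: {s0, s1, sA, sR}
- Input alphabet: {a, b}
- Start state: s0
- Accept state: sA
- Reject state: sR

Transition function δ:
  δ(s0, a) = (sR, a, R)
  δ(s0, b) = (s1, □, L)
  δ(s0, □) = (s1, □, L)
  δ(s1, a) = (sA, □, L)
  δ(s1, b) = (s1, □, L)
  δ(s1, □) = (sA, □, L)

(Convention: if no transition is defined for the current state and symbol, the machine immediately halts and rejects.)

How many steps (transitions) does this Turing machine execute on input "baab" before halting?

Execution trace:
Initial: [s0]baab
Step 1: δ(s0, b) = (s1, □, L) → [s1]□□aab
Step 2: δ(s1, □) = (sA, □, L) → [sA]□□□aab

The machine reaches the accept state sA and halts.

The machine executed 2 steps before halting.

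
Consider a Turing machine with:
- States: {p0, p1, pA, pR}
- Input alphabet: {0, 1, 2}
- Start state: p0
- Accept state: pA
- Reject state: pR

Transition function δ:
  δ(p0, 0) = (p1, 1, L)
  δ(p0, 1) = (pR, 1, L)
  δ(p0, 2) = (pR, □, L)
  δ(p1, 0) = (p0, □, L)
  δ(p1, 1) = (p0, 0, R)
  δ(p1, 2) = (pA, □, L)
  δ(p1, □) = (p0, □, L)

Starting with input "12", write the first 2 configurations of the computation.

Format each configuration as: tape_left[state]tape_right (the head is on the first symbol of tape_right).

Transitions applied:
Step 1: δ(p0, 1) = (pR, 1, L)

The first 2 configurations are:
[p0]12 ⊢ [pR]□12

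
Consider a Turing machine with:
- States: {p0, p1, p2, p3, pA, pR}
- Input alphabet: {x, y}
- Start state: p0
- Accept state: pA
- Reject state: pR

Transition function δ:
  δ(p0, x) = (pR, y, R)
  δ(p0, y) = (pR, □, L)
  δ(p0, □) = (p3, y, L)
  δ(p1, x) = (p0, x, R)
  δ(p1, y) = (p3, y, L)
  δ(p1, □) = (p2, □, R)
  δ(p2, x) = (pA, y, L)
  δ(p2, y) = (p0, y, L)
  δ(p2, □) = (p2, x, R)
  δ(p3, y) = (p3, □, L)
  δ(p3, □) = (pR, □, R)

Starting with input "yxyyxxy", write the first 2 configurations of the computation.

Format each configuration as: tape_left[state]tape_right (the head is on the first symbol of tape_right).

Transitions applied:
Step 1: δ(p0, y) = (pR, □, L)

The first 2 configurations are:
[p0]yxyyxxy ⊢ [pR]□□xyyxxy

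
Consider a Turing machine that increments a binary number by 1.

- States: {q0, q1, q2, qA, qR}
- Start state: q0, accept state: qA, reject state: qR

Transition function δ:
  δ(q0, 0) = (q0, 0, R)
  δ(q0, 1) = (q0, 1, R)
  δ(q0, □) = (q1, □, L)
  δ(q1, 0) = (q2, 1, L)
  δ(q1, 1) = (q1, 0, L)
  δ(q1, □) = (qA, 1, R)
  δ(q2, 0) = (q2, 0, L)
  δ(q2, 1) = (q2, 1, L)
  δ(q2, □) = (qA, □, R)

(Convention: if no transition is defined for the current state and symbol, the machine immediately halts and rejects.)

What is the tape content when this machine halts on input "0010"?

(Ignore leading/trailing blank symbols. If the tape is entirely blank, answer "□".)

Execution trace:
Initial: [q0]0010
Step 1: δ(q0, 0) = (q0, 0, R) → 0[q0]010
Step 2: δ(q0, 0) = (q0, 0, R) → 00[q0]10
Step 3: δ(q0, 1) = (q0, 1, R) → 001[q0]0
Step 4: δ(q0, 0) = (q0, 0, R) → 0010[q0]□
Step 5: δ(q0, □) = (q1, □, L) → 001[q1]0□
Step 6: δ(q1, 0) = (q2, 1, L) → 00[q2]11□
Step 7: δ(q2, 1) = (q2, 1, L) → 0[q2]011□
Step 8: δ(q2, 0) = (q2, 0, L) → [q2]0011□
Step 9: δ(q2, 0) = (q2, 0, L) → [q2]□0011□
Step 10: δ(q2, □) = (qA, □, R) → □[qA]0011□

The machine reaches the accept state qA and halts.

Final tape (ignoring leading/trailing blanks): 0011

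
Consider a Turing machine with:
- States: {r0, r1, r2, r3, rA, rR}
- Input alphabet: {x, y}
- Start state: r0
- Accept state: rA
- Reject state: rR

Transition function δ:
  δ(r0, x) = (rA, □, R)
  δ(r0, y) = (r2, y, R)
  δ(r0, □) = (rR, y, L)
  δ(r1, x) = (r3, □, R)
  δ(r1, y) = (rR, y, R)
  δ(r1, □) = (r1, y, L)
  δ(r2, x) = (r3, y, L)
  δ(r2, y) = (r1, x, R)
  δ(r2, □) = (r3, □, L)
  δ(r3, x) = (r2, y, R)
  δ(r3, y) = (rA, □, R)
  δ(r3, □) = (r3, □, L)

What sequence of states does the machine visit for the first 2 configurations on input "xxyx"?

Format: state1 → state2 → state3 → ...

Execution trace:
Initial: [r0]xxyx
Step 1: δ(r0, x) = (rA, □, R) → □[rA]xyx

The machine reaches the accept state rA and halts.

State sequence: r0 → rA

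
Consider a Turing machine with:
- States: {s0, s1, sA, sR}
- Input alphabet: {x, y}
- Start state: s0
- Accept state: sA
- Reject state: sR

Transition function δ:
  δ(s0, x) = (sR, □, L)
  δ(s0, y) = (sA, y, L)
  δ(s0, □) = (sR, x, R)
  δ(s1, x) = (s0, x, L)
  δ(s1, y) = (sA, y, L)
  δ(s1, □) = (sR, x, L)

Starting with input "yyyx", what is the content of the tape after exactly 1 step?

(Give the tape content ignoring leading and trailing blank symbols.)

Execution trace:
Initial: [s0]yyyx
Step 1: δ(s0, y) = (sA, y, L) → [sA]□yyyx

The machine reaches the accept state sA and halts.

After 1 step, the tape (ignoring leading/trailing blanks) is: yyyx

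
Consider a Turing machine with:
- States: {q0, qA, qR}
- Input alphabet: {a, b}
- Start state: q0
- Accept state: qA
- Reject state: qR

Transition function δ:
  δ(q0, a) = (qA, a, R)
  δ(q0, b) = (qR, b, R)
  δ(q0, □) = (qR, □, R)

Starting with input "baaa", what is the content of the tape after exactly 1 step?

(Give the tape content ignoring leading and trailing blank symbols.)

Execution trace:
Initial: [q0]baaa
Step 1: δ(q0, b) = (qR, b, R) → b[qR]aaa

The machine reaches the reject state qR and halts.

After 1 step, the tape (ignoring leading/trailing blanks) is: baaa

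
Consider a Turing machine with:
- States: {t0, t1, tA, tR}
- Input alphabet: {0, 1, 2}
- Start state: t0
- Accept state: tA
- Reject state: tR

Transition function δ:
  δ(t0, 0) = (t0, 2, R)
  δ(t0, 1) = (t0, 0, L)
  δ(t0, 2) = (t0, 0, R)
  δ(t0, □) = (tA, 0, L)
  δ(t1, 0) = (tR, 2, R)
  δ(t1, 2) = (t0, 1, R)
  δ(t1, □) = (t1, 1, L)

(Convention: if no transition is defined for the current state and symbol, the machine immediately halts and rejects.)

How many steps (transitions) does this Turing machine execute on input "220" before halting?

Execution trace:
Initial: [t0]220
Step 1: δ(t0, 2) = (t0, 0, R) → 0[t0]20
Step 2: δ(t0, 2) = (t0, 0, R) → 00[t0]0
Step 3: δ(t0, 0) = (t0, 2, R) → 002[t0]□
Step 4: δ(t0, □) = (tA, 0, L) → 00[tA]20

The machine reaches the accept state tA and halts.

The machine executed 4 steps before halting.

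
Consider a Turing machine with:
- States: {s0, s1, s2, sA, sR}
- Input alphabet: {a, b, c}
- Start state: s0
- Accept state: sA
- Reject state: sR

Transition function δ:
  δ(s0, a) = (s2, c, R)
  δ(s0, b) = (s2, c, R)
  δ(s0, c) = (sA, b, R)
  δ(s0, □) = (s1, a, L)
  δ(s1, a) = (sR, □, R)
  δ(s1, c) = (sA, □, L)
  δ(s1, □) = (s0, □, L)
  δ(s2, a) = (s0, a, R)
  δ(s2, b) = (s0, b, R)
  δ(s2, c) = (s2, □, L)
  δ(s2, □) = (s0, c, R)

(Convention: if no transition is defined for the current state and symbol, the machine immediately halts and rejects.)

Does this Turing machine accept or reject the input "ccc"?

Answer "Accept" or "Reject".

Execution trace:
Initial: [s0]ccc
Step 1: δ(s0, c) = (sA, b, R) → b[sA]cc

The machine reaches the accept state sA and halts.

Answer: Accept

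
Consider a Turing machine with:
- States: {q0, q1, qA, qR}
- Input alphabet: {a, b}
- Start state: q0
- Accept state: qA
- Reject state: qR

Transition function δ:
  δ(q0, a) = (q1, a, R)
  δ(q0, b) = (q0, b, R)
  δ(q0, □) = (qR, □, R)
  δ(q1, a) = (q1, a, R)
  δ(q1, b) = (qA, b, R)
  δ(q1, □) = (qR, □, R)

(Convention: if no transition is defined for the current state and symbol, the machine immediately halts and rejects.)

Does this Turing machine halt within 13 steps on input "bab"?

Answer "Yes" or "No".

Execution trace:
Initial: [q0]bab
Step 1: δ(q0, b) = (q0, b, R) → b[q0]ab
Step 2: δ(q0, a) = (q1, a, R) → ba[q1]b
Step 3: δ(q1, b) = (qA, b, R) → bab[qA]□

The machine reaches the accept state qA and halts.
The machine halted after 3 steps (within the 13-step bound).

Answer: Yes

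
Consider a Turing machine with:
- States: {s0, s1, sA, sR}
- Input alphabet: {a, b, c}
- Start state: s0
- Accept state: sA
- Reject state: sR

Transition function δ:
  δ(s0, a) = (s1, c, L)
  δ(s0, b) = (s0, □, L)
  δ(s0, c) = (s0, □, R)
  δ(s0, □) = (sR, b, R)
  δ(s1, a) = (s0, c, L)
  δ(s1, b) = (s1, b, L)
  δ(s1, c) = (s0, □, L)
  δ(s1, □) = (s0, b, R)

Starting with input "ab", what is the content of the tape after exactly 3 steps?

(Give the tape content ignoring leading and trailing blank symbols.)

Execution trace:
Initial: [s0]ab
Step 1: δ(s0, a) = (s1, c, L) → [s1]□cb
Step 2: δ(s1, □) = (s0, b, R) → b[s0]cb
Step 3: δ(s0, c) = (s0, □, R) → b□[s0]b

After 3 steps, the tape (ignoring leading/trailing blanks) is: b□b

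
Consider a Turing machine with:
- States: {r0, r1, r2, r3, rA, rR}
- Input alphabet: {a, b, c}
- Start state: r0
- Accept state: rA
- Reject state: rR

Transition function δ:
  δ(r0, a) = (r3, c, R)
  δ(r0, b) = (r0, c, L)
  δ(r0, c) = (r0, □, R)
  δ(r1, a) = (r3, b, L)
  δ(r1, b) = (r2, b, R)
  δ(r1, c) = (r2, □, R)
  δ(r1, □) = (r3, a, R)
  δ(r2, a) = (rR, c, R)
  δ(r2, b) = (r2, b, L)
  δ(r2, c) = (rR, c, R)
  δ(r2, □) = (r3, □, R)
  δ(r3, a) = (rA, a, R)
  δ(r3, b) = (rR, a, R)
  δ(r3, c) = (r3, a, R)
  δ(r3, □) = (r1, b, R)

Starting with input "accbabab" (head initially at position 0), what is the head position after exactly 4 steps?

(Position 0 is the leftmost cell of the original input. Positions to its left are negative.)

Execution trace (head position shown):
Step 0: [r0]accbabab  (head at position 0)
Step 1: move right → c[r3]ccbabab  (head at position 1)
Step 2: move right → ca[r3]cbabab  (head at position 2)
Step 3: move right → caa[r3]babab  (head at position 3)
Step 4: move right → caaa[rR]abab  (head at position 4)

After 4 steps, the head is at position 4.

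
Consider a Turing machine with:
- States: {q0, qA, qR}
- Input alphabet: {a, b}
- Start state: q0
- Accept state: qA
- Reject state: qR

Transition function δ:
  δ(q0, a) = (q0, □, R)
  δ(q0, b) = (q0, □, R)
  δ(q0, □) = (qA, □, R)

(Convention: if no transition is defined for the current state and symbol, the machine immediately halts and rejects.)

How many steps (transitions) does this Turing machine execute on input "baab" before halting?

Execution trace:
Initial: [q0]baab
Step 1: δ(q0, b) = (q0, □, R) → □[q0]aab
Step 2: δ(q0, a) = (q0, □, R) → □□[q0]ab
Step 3: δ(q0, a) = (q0, □, R) → □□□[q0]b
Step 4: δ(q0, b) = (q0, □, R) → □□□□[q0]□
Step 5: δ(q0, □) = (qA, □, R) → □□□□□[qA]□

The machine reaches the accept state qA and halts.

The machine executed 5 steps before halting.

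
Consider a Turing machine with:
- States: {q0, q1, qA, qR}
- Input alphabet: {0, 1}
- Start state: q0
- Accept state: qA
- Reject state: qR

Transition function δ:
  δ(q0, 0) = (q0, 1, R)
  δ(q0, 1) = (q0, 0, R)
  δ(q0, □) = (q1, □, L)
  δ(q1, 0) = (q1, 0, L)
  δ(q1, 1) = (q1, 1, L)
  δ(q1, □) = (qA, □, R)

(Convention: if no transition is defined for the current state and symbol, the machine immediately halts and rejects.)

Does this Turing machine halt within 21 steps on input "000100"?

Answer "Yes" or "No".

Execution trace:
Initial: [q0]000100
Step 1: δ(q0, 0) = (q0, 1, R) → 1[q0]00100
Step 2: δ(q0, 0) = (q0, 1, R) → 11[q0]0100
Step 3: δ(q0, 0) = (q0, 1, R) → 111[q0]100
Step 4: δ(q0, 1) = (q0, 0, R) → 1110[q0]00
Step 5: δ(q0, 0) = (q0, 1, R) → 11101[q0]0
Step 6: δ(q0, 0) = (q0, 1, R) → 111011[q0]□
Step 7: δ(q0, □) = (q1, □, L) → 11101[q1]1□
Step 8: δ(q1, 1) = (q1, 1, L) → 1110[q1]11□
Step 9: δ(q1, 1) = (q1, 1, L) → 111[q1]011□
Step 10: δ(q1, 0) = (q1, 0, L) → 11[q1]1011□
Step 11: δ(q1, 1) = (q1, 1, L) → 1[q1]11011□
Step 12: δ(q1, 1) = (q1, 1, L) → [q1]111011□
Step 13: δ(q1, 1) = (q1, 1, L) → [q1]□111011□
Step 14: δ(q1, □) = (qA, □, R) → □[qA]111011□

The machine reaches the accept state qA and halts.
The machine halted after 14 steps (within the 21-step bound).

Answer: Yes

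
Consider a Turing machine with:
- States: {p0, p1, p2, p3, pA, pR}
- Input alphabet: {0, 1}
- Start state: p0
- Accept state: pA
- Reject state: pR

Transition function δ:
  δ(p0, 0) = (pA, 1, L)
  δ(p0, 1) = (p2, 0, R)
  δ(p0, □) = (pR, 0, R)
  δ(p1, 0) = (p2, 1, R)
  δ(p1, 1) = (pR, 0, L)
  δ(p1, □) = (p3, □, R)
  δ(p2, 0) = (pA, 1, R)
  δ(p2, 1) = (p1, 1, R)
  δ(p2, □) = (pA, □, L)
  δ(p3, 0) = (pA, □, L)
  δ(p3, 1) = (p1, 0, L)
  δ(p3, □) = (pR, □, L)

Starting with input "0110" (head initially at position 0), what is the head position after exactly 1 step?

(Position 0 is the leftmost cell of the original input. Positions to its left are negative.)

Execution trace (head position shown):
Step 0: [p0]0110  (head at position 0)
Step 1: move left → [pA]□1110  (head at position -1)

After 1 step, the head is at position -1.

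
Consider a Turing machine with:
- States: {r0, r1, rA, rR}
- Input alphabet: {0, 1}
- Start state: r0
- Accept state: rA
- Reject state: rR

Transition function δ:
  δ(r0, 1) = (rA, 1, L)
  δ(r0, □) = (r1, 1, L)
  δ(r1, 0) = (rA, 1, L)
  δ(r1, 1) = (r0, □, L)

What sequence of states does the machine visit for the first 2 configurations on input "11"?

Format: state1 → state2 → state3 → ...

Execution trace:
Initial: [r0]11
Step 1: δ(r0, 1) = (rA, 1, L) → [rA]□11

The machine reaches the accept state rA and halts.

State sequence: r0 → rA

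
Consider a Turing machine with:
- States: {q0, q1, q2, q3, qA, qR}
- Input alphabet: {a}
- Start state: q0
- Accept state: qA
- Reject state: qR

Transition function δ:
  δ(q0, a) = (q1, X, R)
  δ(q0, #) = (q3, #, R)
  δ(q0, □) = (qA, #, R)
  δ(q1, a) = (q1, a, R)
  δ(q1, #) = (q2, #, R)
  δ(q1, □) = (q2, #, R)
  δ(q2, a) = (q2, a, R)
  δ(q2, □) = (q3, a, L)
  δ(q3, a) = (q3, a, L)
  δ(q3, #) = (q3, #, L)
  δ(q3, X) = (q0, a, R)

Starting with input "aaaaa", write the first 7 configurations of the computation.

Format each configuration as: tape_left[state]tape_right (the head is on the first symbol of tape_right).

Transitions applied:
Step 1: δ(q0, a) = (q1, X, R)
Step 2: δ(q1, a) = (q1, a, R)
Step 3: δ(q1, a) = (q1, a, R)
Step 4: δ(q1, a) = (q1, a, R)
Step 5: δ(q1, a) = (q1, a, R)
Step 6: δ(q1, □) = (q2, #, R)

The first 7 configurations are:
[q0]aaaaa ⊢ X[q1]aaaa ⊢ Xa[q1]aaa ⊢ Xaa[q1]aa ⊢ Xaaa[q1]a ⊢ Xaaaa[q1]□ ⊢ Xaaaa#[q2]□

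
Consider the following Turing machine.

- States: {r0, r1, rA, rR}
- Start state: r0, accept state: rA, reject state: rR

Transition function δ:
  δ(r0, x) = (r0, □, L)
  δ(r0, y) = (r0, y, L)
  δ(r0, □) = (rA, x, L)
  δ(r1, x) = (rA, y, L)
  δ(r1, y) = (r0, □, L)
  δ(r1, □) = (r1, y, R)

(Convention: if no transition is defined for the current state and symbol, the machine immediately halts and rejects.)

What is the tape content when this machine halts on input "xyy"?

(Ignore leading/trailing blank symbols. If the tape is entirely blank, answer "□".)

Execution trace:
Initial: [r0]xyy
Step 1: δ(r0, x) = (r0, □, L) → [r0]□□yy
Step 2: δ(r0, □) = (rA, x, L) → [rA]□x□yy

The machine reaches the accept state rA and halts.

Final tape (ignoring leading/trailing blanks): x□yy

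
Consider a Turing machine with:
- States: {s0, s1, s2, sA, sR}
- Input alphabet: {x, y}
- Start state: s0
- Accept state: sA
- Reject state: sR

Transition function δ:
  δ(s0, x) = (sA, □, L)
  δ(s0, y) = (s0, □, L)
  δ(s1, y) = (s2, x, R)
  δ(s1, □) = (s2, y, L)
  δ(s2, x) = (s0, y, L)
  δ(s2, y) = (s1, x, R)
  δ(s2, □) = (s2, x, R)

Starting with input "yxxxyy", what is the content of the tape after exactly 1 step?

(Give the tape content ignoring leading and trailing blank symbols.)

Execution trace:
Initial: [s0]yxxxyy
Step 1: δ(s0, y) = (s0, □, L) → [s0]□□xxxyy

No transition is defined for δ(s0, □). By convention the machine halts and rejects.

After 1 step, the tape (ignoring leading/trailing blanks) is: xxxyy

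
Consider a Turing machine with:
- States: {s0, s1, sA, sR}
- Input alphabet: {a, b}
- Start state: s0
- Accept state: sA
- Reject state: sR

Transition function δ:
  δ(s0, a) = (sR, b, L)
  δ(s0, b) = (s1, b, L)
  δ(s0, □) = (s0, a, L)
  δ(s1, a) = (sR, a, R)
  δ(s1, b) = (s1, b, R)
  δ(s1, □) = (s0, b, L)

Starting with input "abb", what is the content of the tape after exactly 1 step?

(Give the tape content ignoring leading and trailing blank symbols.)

Execution trace:
Initial: [s0]abb
Step 1: δ(s0, a) = (sR, b, L) → [sR]□bbb

The machine reaches the reject state sR and halts.

After 1 step, the tape (ignoring leading/trailing blanks) is: bbb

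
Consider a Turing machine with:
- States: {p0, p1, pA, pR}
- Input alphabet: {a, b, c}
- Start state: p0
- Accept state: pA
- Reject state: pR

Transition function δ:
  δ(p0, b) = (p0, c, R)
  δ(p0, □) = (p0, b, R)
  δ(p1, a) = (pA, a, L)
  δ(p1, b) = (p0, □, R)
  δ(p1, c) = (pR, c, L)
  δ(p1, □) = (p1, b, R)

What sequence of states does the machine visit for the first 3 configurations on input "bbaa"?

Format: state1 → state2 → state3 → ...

Execution trace:
Initial: [p0]bbaa
Step 1: δ(p0, b) = (p0, c, R) → c[p0]baa
Step 2: δ(p0, b) = (p0, c, R) → cc[p0]aa

No transition is defined for δ(p0, a). By convention the machine halts and rejects.

State sequence: p0 → p0 → p0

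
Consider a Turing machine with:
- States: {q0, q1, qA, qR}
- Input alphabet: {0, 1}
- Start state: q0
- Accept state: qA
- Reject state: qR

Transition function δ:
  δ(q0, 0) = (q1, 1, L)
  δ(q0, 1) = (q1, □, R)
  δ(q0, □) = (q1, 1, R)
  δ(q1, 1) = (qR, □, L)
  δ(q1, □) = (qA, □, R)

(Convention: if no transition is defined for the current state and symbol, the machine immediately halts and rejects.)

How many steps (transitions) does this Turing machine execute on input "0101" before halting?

Execution trace:
Initial: [q0]0101
Step 1: δ(q0, 0) = (q1, 1, L) → [q1]□1101
Step 2: δ(q1, □) = (qA, □, R) → □[qA]1101

The machine reaches the accept state qA and halts.

The machine executed 2 steps before halting.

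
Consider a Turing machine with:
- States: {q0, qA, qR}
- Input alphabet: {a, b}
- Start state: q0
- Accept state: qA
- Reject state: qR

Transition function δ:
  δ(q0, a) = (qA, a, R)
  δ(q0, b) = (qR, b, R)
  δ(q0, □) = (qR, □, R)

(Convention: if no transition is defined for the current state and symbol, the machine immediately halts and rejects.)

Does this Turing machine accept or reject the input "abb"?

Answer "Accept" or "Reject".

Execution trace:
Initial: [q0]abb
Step 1: δ(q0, a) = (qA, a, R) → a[qA]bb

The machine reaches the accept state qA and halts.

Answer: Accept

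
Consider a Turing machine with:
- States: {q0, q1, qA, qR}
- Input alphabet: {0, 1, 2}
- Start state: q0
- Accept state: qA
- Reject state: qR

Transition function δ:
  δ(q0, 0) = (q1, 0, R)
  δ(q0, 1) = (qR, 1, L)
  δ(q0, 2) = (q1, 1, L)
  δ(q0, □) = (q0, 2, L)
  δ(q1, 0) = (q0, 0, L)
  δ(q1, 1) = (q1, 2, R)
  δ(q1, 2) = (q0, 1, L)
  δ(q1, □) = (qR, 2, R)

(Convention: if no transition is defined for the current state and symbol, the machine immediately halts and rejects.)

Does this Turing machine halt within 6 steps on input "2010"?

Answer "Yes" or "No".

Execution trace:
Initial: [q0]2010
Step 1: δ(q0, 2) = (q1, 1, L) → [q1]□1010
Step 2: δ(q1, □) = (qR, 2, R) → 2[qR]1010

The machine reaches the reject state qR and halts.
The machine halted after 2 steps (within the 6-step bound).

Answer: Yes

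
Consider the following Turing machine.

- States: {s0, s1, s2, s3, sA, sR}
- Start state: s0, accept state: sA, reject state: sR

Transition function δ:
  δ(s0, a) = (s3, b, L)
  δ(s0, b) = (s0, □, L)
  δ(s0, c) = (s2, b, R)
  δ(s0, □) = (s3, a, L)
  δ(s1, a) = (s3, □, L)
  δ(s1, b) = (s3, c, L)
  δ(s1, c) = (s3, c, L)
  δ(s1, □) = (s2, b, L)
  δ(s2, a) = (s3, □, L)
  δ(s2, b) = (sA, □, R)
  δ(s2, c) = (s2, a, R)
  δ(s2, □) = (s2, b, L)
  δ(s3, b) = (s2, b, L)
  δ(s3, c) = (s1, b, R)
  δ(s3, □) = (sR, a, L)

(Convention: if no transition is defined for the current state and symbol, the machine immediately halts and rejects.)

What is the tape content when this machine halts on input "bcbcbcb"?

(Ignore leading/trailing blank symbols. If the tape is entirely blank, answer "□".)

Execution trace:
Initial: [s0]bcbcbcb
Step 1: δ(s0, b) = (s0, □, L) → [s0]□□cbcbcb
Step 2: δ(s0, □) = (s3, a, L) → [s3]□a□cbcbcb
Step 3: δ(s3, □) = (sR, a, L) → [sR]□aa□cbcbcb

The machine reaches the reject state sR and halts.

Final tape (ignoring leading/trailing blanks): aa□cbcbcb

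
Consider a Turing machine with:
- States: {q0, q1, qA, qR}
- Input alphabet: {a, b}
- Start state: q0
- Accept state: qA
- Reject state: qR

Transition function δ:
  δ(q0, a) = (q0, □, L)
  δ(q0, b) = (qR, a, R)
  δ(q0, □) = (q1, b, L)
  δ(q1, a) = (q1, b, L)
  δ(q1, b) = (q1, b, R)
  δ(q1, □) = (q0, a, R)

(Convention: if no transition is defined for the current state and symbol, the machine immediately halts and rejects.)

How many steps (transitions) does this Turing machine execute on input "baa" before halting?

Execution trace:
Initial: [q0]baa
Step 1: δ(q0, b) = (qR, a, R) → a[qR]aa

The machine reaches the reject state qR and halts.

The machine executed 1 step before halting.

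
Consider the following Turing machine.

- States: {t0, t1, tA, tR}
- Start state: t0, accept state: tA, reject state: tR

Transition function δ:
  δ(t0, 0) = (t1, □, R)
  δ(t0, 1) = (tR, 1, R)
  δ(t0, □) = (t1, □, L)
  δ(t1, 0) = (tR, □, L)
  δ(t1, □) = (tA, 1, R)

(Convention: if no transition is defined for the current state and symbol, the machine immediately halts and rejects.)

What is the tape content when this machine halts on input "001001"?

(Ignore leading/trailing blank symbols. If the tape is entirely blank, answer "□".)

Execution trace:
Initial: [t0]001001
Step 1: δ(t0, 0) = (t1, □, R) → □[t1]01001
Step 2: δ(t1, 0) = (tR, □, L) → [tR]□□1001

The machine reaches the reject state tR and halts.

Final tape (ignoring leading/trailing blanks): 1001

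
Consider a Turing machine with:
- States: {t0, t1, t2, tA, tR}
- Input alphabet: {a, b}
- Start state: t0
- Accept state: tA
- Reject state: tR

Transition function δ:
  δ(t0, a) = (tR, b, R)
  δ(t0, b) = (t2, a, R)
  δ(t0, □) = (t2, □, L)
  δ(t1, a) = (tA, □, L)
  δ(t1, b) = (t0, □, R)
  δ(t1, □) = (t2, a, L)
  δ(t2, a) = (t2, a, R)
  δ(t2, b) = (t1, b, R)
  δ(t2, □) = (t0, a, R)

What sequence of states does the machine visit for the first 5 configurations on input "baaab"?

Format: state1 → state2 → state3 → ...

Execution trace:
Initial: [t0]baaab
Step 1: δ(t0, b) = (t2, a, R) → a[t2]aaab
Step 2: δ(t2, a) = (t2, a, R) → aa[t2]aab
Step 3: δ(t2, a) = (t2, a, R) → aaa[t2]ab
Step 4: δ(t2, a) = (t2, a, R) → aaaa[t2]b

State sequence: t0 → t2 → t2 → t2 → t2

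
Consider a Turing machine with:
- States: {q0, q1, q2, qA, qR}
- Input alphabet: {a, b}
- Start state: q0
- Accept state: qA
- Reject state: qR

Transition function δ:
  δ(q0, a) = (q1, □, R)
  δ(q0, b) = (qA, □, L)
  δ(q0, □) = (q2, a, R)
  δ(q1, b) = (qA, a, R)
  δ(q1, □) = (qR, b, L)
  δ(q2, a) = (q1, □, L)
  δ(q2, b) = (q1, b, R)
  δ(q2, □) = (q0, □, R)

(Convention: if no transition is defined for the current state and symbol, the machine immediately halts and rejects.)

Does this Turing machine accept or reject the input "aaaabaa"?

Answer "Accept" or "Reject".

Execution trace:
Initial: [q0]aaaabaa
Step 1: δ(q0, a) = (q1, □, R) → □[q1]aaabaa

No transition is defined for δ(q1, a). By convention the machine halts and rejects.

Answer: Reject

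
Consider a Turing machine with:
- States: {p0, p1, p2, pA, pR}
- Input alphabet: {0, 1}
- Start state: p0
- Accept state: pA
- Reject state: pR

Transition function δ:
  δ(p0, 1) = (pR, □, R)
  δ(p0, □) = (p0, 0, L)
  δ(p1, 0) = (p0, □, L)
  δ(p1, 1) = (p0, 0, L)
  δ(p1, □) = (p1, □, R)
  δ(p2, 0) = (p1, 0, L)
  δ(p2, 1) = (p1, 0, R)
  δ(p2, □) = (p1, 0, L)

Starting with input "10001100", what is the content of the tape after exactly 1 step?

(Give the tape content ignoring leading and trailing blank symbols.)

Execution trace:
Initial: [p0]10001100
Step 1: δ(p0, 1) = (pR, □, R) → □[pR]0001100

The machine reaches the reject state pR and halts.

After 1 step, the tape (ignoring leading/trailing blanks) is: 0001100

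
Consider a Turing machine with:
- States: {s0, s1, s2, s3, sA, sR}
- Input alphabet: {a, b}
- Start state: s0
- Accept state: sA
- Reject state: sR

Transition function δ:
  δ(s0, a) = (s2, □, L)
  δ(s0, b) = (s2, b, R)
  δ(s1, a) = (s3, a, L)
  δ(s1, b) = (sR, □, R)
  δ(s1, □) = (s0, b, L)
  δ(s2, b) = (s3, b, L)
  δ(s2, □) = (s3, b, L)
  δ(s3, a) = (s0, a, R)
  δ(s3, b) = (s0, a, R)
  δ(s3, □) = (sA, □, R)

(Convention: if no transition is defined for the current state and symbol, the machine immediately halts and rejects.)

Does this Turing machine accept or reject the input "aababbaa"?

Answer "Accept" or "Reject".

Execution trace:
Initial: [s0]aababbaa
Step 1: δ(s0, a) = (s2, □, L) → [s2]□□ababbaa
Step 2: δ(s2, □) = (s3, b, L) → [s3]□b□ababbaa
Step 3: δ(s3, □) = (sA, □, R) → □[sA]b□ababbaa

The machine reaches the accept state sA and halts.

Answer: Accept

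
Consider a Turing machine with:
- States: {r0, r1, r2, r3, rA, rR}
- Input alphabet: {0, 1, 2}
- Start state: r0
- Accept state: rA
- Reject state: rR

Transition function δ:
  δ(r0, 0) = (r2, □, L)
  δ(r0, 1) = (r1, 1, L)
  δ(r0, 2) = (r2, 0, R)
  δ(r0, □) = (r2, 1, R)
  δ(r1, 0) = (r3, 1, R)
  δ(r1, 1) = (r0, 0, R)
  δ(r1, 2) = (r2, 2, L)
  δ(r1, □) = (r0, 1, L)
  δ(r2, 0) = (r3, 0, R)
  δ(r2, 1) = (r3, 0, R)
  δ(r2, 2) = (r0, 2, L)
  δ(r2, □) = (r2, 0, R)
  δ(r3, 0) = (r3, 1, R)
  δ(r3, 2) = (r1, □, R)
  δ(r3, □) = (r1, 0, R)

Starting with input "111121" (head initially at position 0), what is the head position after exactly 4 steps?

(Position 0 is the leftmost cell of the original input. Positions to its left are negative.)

Execution trace (head position shown):
Step 0: [r0]111121  (head at position 0)
Step 1: move left → [r1]□111121  (head at position -1)
Step 2: move left → [r0]□1111121  (head at position -2)
Step 3: move right → 1[r2]1111121  (head at position -1)
Step 4: move right → 10[r3]111121  (head at position 0)

After 4 steps, the head is at position 0.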